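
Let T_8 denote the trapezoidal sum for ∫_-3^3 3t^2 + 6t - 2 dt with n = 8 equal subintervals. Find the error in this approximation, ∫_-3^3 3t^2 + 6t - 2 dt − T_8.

Exact integral: ∫_-3^3 f(t) dt = 42.
T_8 = 43.6875.
Error = 42 − 43.6875 = -1.6875.

-1.6875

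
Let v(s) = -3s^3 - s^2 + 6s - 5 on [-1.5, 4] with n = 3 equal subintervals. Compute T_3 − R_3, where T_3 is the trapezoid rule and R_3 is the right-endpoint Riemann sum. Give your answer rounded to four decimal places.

167.6354

T_3 ≈ -234.653935.
R_3 ≈ -402.289352.
T_3 − R_3 ≈ 167.6354.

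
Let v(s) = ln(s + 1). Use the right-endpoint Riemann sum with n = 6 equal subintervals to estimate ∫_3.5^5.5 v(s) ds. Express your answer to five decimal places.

3.45902

Δs = (5.5 − 3.5)/6 = 1/3.
Right endpoints: 23/6, 25/6, 4.5, 29/6, 31/6, 5.5.
v(23/6) ≈ 1.57554, v(25/6) ≈ 1.64223, v(4.5) ≈ 1.70475, v(29/6) ≈ 1.76359, v(31/6) ≈ 1.81916, v(5.5) ≈ 1.87180.
Sum = Δs · [v(23/6) + v(25/6) + v(4.5) + ...].
Sum ≈ 3.45902.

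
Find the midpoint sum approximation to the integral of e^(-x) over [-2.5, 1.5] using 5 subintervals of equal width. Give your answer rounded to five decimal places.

11.64630

Δx = (1.5 − (-2.5))/5 = 0.8.
Midpoints: -2.1, -1.3, -0.5, 0.3, 1.1.
f(-2.1) ≈ 8.16617, f(-1.3) ≈ 3.66930, f(-0.5) ≈ 1.64872, f(0.3) ≈ 0.74082, f(1.1) ≈ 0.33287.
Sum = Δx · [f(-2.1) + f(-1.3) + f(-0.5) + f(0.3) + f(1.1)].
Sum ≈ 11.64630.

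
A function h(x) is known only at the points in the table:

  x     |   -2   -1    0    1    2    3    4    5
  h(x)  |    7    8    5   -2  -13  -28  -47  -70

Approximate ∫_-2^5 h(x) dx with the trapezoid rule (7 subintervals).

-108.5

Δx = 1.
T_7 = (1/2)·[7 + 2·8 + 2·5 + 2·(-2) + 2·(-13) + 2·(-28) + 2·(-47) + (-70)] = -108.5.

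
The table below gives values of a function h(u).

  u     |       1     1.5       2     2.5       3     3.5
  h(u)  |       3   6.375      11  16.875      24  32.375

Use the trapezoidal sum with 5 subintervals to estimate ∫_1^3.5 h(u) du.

Δu = 0.5.
T_5 = (0.5/2)·[3 + 2·6.375 + 2·11 + 2·16.875 + 2·24 + 32.375] = 37.96875.

37.96875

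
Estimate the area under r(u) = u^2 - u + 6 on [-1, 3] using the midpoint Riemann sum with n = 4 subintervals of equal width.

Δu = (3 − (-1))/4 = 1.
Midpoints: -0.5, 0.5, 1.5, 2.5.
r(-0.5) = 6.75, r(0.5) = 5.75, r(1.5) = 6.75, r(2.5) = 9.75.
Sum = Δu · [r(-0.5) + r(0.5) + r(1.5) + r(2.5)].
Sum = 29.

29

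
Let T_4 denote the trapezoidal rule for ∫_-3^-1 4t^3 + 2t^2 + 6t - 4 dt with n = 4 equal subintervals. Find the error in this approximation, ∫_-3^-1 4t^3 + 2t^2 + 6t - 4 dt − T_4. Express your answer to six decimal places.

Exact integral: ∫_-3^-1 f(t) dt ≈ -94.66666667.
T_4 = -96.5.
Error ≈ -94.66666667 − (-96.5) ≈ 1.833333.

1.833333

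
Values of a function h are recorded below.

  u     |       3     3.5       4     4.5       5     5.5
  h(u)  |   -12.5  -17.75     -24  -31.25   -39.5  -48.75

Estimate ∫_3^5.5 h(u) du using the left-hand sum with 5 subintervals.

Δu = 0.5.
Sum = 0.5·[(-12.5) + (-17.75) + (-24) + (-31.25) + (-39.5)] = -62.5.

-62.5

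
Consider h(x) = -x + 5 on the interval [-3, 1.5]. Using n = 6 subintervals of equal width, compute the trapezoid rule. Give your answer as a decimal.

Δx = (1.5 − (-3))/6 = 0.75.
h(-3) = 8, h(-2.25) = 7.25, h(-1.5) = 6.5, h(-0.75) = 5.75, h(0) = 5, h(0.75) = 4.25, h(1.5) = 3.5.
T_6 = (Δx/2)·[h(x_0) + 2h(x_1) + ... + 2h(x_{5}) + h(x_6)].
Sum = 25.875.

25.875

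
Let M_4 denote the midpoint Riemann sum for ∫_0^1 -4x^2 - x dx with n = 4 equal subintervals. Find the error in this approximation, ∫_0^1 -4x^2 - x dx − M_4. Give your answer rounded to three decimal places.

Exact integral: ∫_0^1 f(x) dx ≈ -1.83333.
M_4 = -1.8125.
Error ≈ -1.83333 − (-1.8125) ≈ -0.021.

-0.021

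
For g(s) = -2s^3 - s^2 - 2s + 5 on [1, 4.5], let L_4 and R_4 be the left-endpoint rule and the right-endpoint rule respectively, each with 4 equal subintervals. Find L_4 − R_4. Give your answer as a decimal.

180.6875

L_4 ≈ -153.7949219.
R_4 ≈ -334.4824219.
L_4 − R_4 = 180.6875.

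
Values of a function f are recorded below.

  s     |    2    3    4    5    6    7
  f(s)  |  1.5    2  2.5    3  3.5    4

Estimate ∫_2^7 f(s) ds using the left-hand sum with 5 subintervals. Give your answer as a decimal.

12.5

Δs = 1.
Sum = 1·[1.5 + 2 + 2.5 + 3 + 3.5] = 12.5.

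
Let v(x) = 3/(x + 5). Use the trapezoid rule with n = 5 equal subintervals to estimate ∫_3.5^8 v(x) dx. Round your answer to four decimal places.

1.2763

Δx = (8 − 3.5)/5 = 0.9.
v(3.5) = 6/17, v(4.4) = 15/47, v(5.3) = 30/103, v(6.2) = 15/56, v(7.1) = 30/121, v(8) = 3/13.
T_5 = (Δx/2)·[v(x_0) + 2v(x_1) + ... + 2v(x_{4}) + v(x_5)].
Sum ≈ 1.2763.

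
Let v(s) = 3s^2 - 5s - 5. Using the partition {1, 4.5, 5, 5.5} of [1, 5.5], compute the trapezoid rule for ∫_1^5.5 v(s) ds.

91.3125

Subinterval widths: 3.5, 0.5, 0.5.
v(1) = -7, v(4.5) = 33.25, v(5) = 45, v(5.5) = 58.25.
On each subinterval the trapezoid contributes (Δs_i/2)·[v(s_{i-1}) + v(s_i)].
Sum = 91.3125.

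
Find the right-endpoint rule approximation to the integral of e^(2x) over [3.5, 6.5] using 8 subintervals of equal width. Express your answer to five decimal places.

Δx = (6.5 − 3.5)/8 = 0.375.
Right endpoints: 3.875, 4.25, 4.625, 5, 5.375, 5.75, 6.125, 6.5.
f(3.875) ≈ 2321.57241, f(4.25) ≈ 4914.76884, f(4.625) ≈ 10404.56572, f(5) ≈ 22026.46579, f(5.375) ≈ 46630.02845, f(5.75) ≈ 98715.77101, f(6.125) ≈ 208981.28887, f(6.5) ≈ 442413.39201.
Sum = Δx · [f(3.875) + f(4.25) + f(4.625) + ...].
Sum ≈ 313652.94492.

313652.94492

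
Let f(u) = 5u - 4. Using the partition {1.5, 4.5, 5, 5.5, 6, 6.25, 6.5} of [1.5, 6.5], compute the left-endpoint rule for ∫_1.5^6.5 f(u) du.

55.3125

Subinterval widths: 3, 0.5, 0.5, 0.5, 0.25, 0.25.
Left endpoints: 1.5, 4.5, 5, 5.5, 6, 6.25.
f(1.5) = 3.5, f(4.5) = 18.5, f(5) = 21, f(5.5) = 23.5, f(6) = 26, f(6.25) = 27.25.
Sum = Σ Δu_i · f(u_i).
Sum = 55.3125.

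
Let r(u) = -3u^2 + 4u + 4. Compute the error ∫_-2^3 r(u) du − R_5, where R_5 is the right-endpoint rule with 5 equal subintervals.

Exact integral: ∫_-2^3 r(u) du = -5.
R_5 = -5.
Error = -5 − (-5) = 0.

0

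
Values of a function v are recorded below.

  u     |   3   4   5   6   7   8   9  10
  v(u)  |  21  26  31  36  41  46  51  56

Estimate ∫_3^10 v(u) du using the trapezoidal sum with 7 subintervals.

269.5

Δu = 1.
T_7 = (1/2)·[21 + 2·26 + 2·31 + 2·36 + 2·41 + 2·46 + 2·51 + 56] = 269.5.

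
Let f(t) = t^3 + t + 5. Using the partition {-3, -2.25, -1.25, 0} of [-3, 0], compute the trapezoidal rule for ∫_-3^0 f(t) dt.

Subinterval widths: 0.75, 1, 1.25.
f(-3) = -25, f(-2.25) = -8.640625, f(-1.25) = 1.796875, f(0) = 5.
On each subinterval the trapezoid contributes (Δt_i/2)·[f(t_{i-1}) + f(t_i)].
Sum = -11.7890625.

-11.7890625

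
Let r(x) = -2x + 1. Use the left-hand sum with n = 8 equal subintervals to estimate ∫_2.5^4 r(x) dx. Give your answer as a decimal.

-7.96875

Δx = (4 − 2.5)/8 = 0.1875.
Left endpoints: 2.5, 2.6875, 2.875, 3.0625, 3.25, 3.4375, 3.625, 3.8125.
r(2.5) = -4, r(2.6875) = -4.375, r(2.875) = -4.75, r(3.0625) = -5.125, r(3.25) = -5.5, r(3.4375) = -5.875, r(3.625) = -6.25, r(3.8125) = -6.625.
Sum = Δx · [r(2.5) + r(2.6875) + r(2.875) + ...].
Sum = -7.96875.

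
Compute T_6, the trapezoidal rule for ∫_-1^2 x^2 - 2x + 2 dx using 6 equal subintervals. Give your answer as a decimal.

Δx = (2 − (-1))/6 = 0.5.
f(-1) = 5, f(-0.5) = 3.25, f(0) = 2, f(0.5) = 1.25, f(1) = 1, f(1.5) = 1.25, f(2) = 2.
T_6 = (Δx/2)·[f(x_0) + 2f(x_1) + ... + 2f(x_{5}) + f(x_6)].
Sum = 6.125.

6.125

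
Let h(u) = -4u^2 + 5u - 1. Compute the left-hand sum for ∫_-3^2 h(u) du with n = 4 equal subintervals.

-97.5

Δu = (2 − (-3))/4 = 1.25.
Left endpoints: -3, -1.75, -0.5, 0.75.
h(-3) = -52, h(-1.75) = -22, h(-0.5) = -4.5, h(0.75) = 0.5.
Sum = Δu · [h(-3) + h(-1.75) + h(-0.5) + h(0.75)].
Sum = -97.5.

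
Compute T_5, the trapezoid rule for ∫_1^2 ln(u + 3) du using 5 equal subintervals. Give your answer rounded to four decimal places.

1.5018

Δu = (2 − 1)/5 = 0.2.
f(1) ≈ 1.3863, f(1.2) ≈ 1.4351, f(1.4) ≈ 1.4816, f(1.6) ≈ 1.5261, f(1.8) ≈ 1.5686, f(2) ≈ 1.6094.
T_5 = (Δu/2)·[f(u_0) + 2f(u_1) + ... + 2f(u_{4}) + f(u_5)].
Sum ≈ 1.5018.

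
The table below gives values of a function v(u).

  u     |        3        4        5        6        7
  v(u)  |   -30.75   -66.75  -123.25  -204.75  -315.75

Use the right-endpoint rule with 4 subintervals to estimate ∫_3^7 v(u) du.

-710.5

Δu = 1.
Sum = 1·[(-66.75) + (-123.25) + (-204.75) + (-315.75)] = -710.5.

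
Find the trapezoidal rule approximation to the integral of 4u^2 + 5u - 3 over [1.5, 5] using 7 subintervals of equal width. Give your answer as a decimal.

209.125

Δu = (5 − 1.5)/7 = 0.5.
f(1.5) = 13.5, f(2) = 23, f(2.5) = 34.5, f(3) = 48, f(3.5) = 63.5, f(4) = 81, f(4.5) = 100.5, f(5) = 122.
T_7 = (Δu/2)·[f(u_0) + 2f(u_1) + ... + 2f(u_{6}) + f(u_7)].
Sum = 209.125.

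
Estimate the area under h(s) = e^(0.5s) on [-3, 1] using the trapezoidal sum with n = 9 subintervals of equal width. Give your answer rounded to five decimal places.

Δs = (1 − (-3))/9 = 4/9.
h(-3) ≈ 0.22313, h(-23/9) ≈ 0.27866, h(-19/9) ≈ 0.34800, h(-5/3) ≈ 0.43460, h(-11/9) ≈ 0.54275, h(-7/9) ≈ 0.67781, h(-1/3) ≈ 0.84648, h(1/9) ≈ 1.05713, h(5/9) ≈ 1.32019, h(1) ≈ 1.64872.
T_9 = (Δs/2)·[h(s_0) + 2h(s_1) + ... + 2h(s_{8}) + h(s_9)].
Sum ≈ 2.86291.

2.86291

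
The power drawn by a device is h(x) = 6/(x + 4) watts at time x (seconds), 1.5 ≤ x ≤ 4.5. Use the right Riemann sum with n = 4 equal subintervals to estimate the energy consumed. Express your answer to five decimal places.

2.47291

Δx = (4.5 − 1.5)/4 = 0.75.
Right endpoints: 2.25, 3, 3.75, 4.5.
h(2.25) = 0.96, h(3) = 6/7, h(3.75) = 24/31, h(4.5) = 12/17.
Sum = Δx · [h(2.25) + h(3) + h(3.75) + h(4.5)].
Sum ≈ 2.47291.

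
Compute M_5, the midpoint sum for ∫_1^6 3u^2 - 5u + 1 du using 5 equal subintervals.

131.25

Δu = (6 − 1)/5 = 1.
Midpoints: 1.5, 2.5, 3.5, 4.5, 5.5.
f(1.5) = 0.25, f(2.5) = 7.25, f(3.5) = 20.25, f(4.5) = 39.25, f(5.5) = 64.25.
Sum = Δu · [f(1.5) + f(2.5) + f(3.5) + f(4.5) + f(5.5)].
Sum = 131.25.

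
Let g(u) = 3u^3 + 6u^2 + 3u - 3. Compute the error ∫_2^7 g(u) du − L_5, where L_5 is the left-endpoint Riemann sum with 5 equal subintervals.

606.25

Exact integral: ∫_2^7 g(u) du = 2511.25.
L_5 = 1905.
Error = 2511.25 − 1905 = 606.25.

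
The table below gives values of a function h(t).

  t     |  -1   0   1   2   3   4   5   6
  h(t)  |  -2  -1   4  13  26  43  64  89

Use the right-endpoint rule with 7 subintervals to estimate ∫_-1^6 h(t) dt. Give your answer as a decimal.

Δt = 1.
Sum = 1·[(-1) + 4 + 13 + 26 + 43 + 64 + 89] = 238.

238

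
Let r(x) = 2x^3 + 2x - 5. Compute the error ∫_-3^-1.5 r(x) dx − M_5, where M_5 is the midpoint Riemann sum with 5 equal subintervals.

Exact integral: ∫_-3^-1.5 r(x) dx = -52.21875.
M_5 = -52.066875.
Error = -52.21875 − (-52.066875) = -0.151875.

-0.151875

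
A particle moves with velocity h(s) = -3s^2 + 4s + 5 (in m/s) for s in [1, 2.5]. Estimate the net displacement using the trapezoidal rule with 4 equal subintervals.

3.26953125

Δs = (2.5 − 1)/4 = 0.375.
h(1) = 6, h(1.375) = 4.828125, h(1.75) = 2.8125, h(2.125) = -0.046875, h(2.5) = -3.75.
T_4 = (Δs/2)·[h(s_0) + 2h(s_1) + 2h(s_2) + 2h(s_3) + h(s_4)].
Sum = 3.26953125.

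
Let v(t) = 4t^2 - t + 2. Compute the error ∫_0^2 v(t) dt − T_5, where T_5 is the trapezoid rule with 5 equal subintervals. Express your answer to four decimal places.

Exact integral: ∫_0^2 v(t) dt ≈ 12.666667.
T_5 = 12.88.
Error ≈ 12.666667 − 12.88 ≈ -0.2133.

-0.2133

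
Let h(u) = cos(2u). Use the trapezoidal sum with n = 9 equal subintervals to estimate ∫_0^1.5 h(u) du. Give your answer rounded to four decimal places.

Δu = (1.5 − 0)/9 = 1/6.
h(0) ≈ 1.0000, h(1/6) ≈ 0.9450, h(1/3) ≈ 0.7859, h(0.5) ≈ 0.5403, h(2/3) ≈ 0.2352, h(5/6) ≈ -0.0957, h(1) ≈ -0.4161, h(7/6) ≈ -0.6908, h(4/3) ≈ -0.8893, h(1.5) ≈ -0.9900.
T_9 = (Δu/2)·[h(u_0) + 2h(u_1) + ... + 2h(u_{8}) + h(u_9)].
Sum ≈ 0.0699.

0.0699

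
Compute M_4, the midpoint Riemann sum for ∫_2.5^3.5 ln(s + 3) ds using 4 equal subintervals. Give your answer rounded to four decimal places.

1.7907

Δs = (3.5 − 2.5)/4 = 0.25.
Midpoints: 2.625, 2.875, 3.125, 3.375.
f(2.625) ≈ 1.7272, f(2.875) ≈ 1.7707, f(3.125) ≈ 1.8124, f(3.375) ≈ 1.8524.
Sum = Δs · [f(2.625) + f(2.875) + f(3.125) + f(3.375)].
Sum ≈ 1.7907.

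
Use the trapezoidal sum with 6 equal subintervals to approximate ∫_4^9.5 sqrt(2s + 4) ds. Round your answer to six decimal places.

Δs = (9.5 − 4)/6 = 11/12.
f(4) ≈ 3.464102, f(59/12) ≈ 3.719319, f(35/6) ≈ 3.958114, f(6.75) ≈ 4.183300, f(23/3) ≈ 4.396969, f(103/12) ≈ 4.600725, f(9.5) ≈ 4.795832.
T_6 = (Δs/2)·[f(s_0) + 2f(s_1) + ... + 2f(s_{5}) + f(s_6)].
Sum ≈ 22.906027.

22.906027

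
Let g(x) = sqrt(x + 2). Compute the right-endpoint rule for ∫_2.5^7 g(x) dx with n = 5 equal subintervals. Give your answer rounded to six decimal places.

12.026791

Δx = (7 − 2.5)/5 = 0.9.
Right endpoints: 3.4, 4.3, 5.2, 6.1, 7.
g(3.4) ≈ 2.323790, g(4.3) ≈ 2.509980, g(5.2) ≈ 2.683282, g(6.1) ≈ 2.846050, g(7) ≈ 3.000000.
Sum = Δx · [g(3.4) + g(4.3) + g(5.2) + g(6.1) + g(7)].
Sum ≈ 12.026791.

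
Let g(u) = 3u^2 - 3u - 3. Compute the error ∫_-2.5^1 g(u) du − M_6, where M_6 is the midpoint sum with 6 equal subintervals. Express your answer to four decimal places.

0.2977

Exact integral: ∫_-2.5^1 g(u) du = 14.
M_6 ≈ 13.702257.
Error ≈ 14 − 13.702257 ≈ 0.2977.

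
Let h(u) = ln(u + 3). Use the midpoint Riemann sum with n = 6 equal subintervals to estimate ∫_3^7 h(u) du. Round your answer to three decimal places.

Δu = (7 − 3)/6 = 2/3.
Midpoints: 10/3, 4, 14/3, 16/3, 6, 20/3.
h(10/3) ≈ 1.846, h(4) ≈ 1.946, h(14/3) ≈ 2.037, h(16/3) ≈ 2.120, h(6) ≈ 2.197, h(20/3) ≈ 2.269.
Sum = Δu · [h(10/3) + h(4) + h(14/3) + ...].
Sum ≈ 8.277.

8.277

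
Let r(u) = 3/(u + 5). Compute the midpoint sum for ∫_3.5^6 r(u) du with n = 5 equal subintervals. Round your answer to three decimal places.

Δu = (6 − 3.5)/5 = 0.5.
Midpoints: 3.75, 4.25, 4.75, 5.25, 5.75.
r(3.75) = 12/35, r(4.25) = 12/37, r(4.75) = 4/13, r(5.25) = 12/41, r(5.75) = 12/43.
Sum = Δu · [r(3.75) + r(4.25) + r(4.75) + r(5.25) + r(5.75)].
Sum ≈ 0.773.

0.773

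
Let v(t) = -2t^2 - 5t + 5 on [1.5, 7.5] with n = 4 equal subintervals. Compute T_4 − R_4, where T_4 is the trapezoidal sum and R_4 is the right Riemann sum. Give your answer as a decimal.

T_4 = -388.5.
R_4 = -492.
T_4 − R_4 = 103.5.

103.5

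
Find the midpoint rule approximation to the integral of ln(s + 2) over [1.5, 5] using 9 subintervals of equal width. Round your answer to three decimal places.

Δs = (5 − 1.5)/9 = 7/18.
Midpoints: 61/36, 25/12, 89/36, 103/36, 3.25, 131/36, 145/36, 53/12, 173/36.
f(61/36) ≈ 1.307, f(25/12) ≈ 1.407, f(89/36) ≈ 1.498, f(103/36) ≈ 1.581, f(3.25) ≈ 1.658, f(131/36) ≈ 1.730, f(145/36) ≈ 1.796, f(53/12) ≈ 1.859, f(173/36) ≈ 1.918.
Sum = Δs · [f(61/36) + f(25/12) + f(89/36) + ...].
Sum ≈ 5.738.

5.738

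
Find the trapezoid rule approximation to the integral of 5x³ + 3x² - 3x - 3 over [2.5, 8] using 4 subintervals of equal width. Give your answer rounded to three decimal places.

Δx = (8 − 2.5)/4 = 1.375.
f(2.5) = 86.375, f(3.875) = 164531/512, f(5.25) = 787.453125, f(6.625) = 800089/512, f(8) = 2725.
T_4 = (Δx/2)·[f(x_0) + 2f(x_1) + 2f(x_2) + 2f(x_3) + f(x_4)].
Sum ≈ 5606.101.

5606.101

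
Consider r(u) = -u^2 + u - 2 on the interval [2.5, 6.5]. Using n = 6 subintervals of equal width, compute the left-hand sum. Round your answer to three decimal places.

-65.963

Δu = (6.5 − 2.5)/6 = 2/3.
Left endpoints: 2.5, 19/6, 23/6, 4.5, 31/6, 35/6.
r(2.5) = -5.75, r(19/6) = -319/36, r(23/6) = -463/36, r(4.5) = -17.75, r(31/6) = -847/36, r(35/6) = -1087/36.
Sum = Δu · [r(2.5) + r(19/6) + r(23/6) + ...].
Sum ≈ -65.963.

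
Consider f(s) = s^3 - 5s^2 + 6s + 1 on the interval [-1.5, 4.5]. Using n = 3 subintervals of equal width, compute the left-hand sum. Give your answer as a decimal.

-38.75

Δs = (4.5 − (-1.5))/3 = 2.
Left endpoints: -1.5, 0.5, 2.5.
f(-1.5) = -22.625, f(0.5) = 2.875, f(2.5) = 0.375.
Sum = Δs · [f(-1.5) + f(0.5) + f(2.5)].
Sum = -38.75.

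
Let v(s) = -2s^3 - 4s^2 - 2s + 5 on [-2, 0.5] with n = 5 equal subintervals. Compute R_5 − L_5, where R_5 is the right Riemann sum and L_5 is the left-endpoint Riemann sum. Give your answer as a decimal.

-3.125

R_5 = 11.875.
L_5 = 15.
R_5 − L_5 = -3.125.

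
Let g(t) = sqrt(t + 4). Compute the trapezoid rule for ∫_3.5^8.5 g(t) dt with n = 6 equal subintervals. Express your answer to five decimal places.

15.76734

Δt = (8.5 − 3.5)/6 = 5/6.
g(3.5) ≈ 2.73861, g(13/3) ≈ 2.88675, g(31/6) ≈ 3.02765, g(6) ≈ 3.16228, g(41/6) ≈ 3.29140, g(23/3) ≈ 3.41565, g(8.5) ≈ 3.53553.
T_6 = (Δt/2)·[g(t_0) + 2g(t_1) + ... + 2g(t_{5}) + g(t_6)].
Sum ≈ 15.76734.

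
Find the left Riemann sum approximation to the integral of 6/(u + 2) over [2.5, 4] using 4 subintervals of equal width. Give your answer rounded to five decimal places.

1.79011

Δu = (4 − 2.5)/4 = 0.375.
Left endpoints: 2.5, 2.875, 3.25, 3.625.
f(2.5) = 4/3, f(2.875) = 16/13, f(3.25) = 8/7, f(3.625) = 16/15.
Sum = Δu · [f(2.5) + f(2.875) + f(3.25) + f(3.625)].
Sum ≈ 1.79011.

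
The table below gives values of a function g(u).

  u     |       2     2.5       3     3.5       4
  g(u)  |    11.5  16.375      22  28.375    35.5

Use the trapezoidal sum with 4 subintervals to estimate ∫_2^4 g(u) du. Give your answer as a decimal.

45.125

Δu = 0.5.
T_4 = (0.5/2)·[11.5 + 2·16.375 + 2·22 + 2·28.375 + 35.5] = 45.125.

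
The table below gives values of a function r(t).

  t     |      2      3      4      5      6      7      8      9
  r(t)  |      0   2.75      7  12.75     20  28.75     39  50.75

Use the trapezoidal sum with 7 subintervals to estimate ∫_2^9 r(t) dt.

Δt = 1.
T_7 = (1/2)·[0 + 2·2.75 + 2·7 + 2·12.75 + 2·20 + 2·28.75 + 2·39 + 50.75] = 135.625.

135.625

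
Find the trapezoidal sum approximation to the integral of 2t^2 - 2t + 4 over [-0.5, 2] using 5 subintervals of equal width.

11.875

Δt = (2 − (-0.5))/5 = 0.5.
f(-0.5) = 5.5, f(0) = 4, f(0.5) = 3.5, f(1) = 4, f(1.5) = 5.5, f(2) = 8.
T_5 = (Δt/2)·[f(t_0) + 2f(t_1) + ... + 2f(t_{4}) + f(t_5)].
Sum = 11.875.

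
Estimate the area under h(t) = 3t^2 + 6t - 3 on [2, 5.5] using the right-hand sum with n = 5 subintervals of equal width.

262.395

Δt = (5.5 − 2)/5 = 0.7.
Right endpoints: 2.7, 3.4, 4.1, 4.8, 5.5.
h(2.7) = 35.07, h(3.4) = 52.08, h(4.1) = 72.03, h(4.8) = 94.92, h(5.5) = 120.75.
Sum = Δt · [h(2.7) + h(3.4) + h(4.1) + h(4.8) + h(5.5)].
Sum = 262.395.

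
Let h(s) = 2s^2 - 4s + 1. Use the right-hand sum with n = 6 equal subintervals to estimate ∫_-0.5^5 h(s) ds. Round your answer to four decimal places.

53.5613

Δs = (5 − (-0.5))/6 = 11/12.
Right endpoints: 5/12, 4/3, 2.25, 19/6, 49/12, 5.
h(5/12) = -23/72, h(4/3) = -7/9, h(2.25) = 2.125, h(19/6) = 151/18, h(49/12) = 1297/72, h(5) = 31.
Sum = Δs · [h(5/12) + h(4/3) + h(2.25) + ...].
Sum ≈ 53.5613.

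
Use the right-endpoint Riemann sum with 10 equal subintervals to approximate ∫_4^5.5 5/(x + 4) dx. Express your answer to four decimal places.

0.8519

Δx = (5.5 − 4)/10 = 0.15.
Right endpoints: 4.15, 4.3, 4.45, 4.6, 4.75, 4.9, 5.05, 5.2, 5.35, 5.5.
f(4.15) = 100/163, f(4.3) = 50/83, f(4.45) = 100/169, f(4.6) = 25/43, f(4.75) = 4/7, f(4.9) = 50/89, f(5.05) = 100/181, f(5.2) = 25/46, f(5.35) = 100/187, f(5.5) = 10/19.
Sum = Δx · [f(4.15) + f(4.3) + f(4.45) + ...].
Sum ≈ 0.8519.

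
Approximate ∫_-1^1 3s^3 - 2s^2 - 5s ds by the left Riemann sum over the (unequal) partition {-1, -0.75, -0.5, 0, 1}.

Subinterval widths: 0.25, 0.25, 0.5, 1.
Left endpoints: -1, -0.75, -0.5, 0.
f(-1) = 0, f(-0.75) = 1.359375, f(-0.5) = 1.625, f(0) = 0.
Sum = Σ Δs_i · f(s_i).
Sum = 1.15234375.

1.15234375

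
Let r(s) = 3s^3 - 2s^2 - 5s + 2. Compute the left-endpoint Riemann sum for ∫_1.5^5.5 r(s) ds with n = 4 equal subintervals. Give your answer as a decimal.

325

Δs = (5.5 − 1.5)/4 = 1.
Left endpoints: 1.5, 2.5, 3.5, 4.5.
r(1.5) = 0.125, r(2.5) = 23.875, r(3.5) = 88.625, r(4.5) = 212.375.
Sum = Δs · [r(1.5) + r(2.5) + r(3.5) + r(4.5)].
Sum = 325.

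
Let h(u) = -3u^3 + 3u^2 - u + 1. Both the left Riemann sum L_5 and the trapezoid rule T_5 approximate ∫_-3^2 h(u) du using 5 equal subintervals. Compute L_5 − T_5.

L_5 = 160.
T_5 = 97.5.
L_5 − T_5 = 62.5.

62.5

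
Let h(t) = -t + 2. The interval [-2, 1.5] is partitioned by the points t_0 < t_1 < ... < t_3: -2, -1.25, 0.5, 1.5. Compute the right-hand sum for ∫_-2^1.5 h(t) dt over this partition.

5.5625

Subinterval widths: 0.75, 1.75, 1.
Right endpoints: -1.25, 0.5, 1.5.
h(-1.25) = 3.25, h(0.5) = 1.5, h(1.5) = 0.5.
Sum = Σ Δt_i · h(t_i).
Sum = 5.5625.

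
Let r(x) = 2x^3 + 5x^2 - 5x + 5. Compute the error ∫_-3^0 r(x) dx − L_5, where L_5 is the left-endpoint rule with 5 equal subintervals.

Exact integral: ∫_-3^0 r(x) dx = 42.
L_5 = 43.08.
Error = 42 − 43.08 = -1.08.

-1.08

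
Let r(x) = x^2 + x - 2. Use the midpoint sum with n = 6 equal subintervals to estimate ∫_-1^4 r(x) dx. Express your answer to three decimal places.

18.877

Δx = (4 − (-1))/6 = 5/6.
Midpoints: -7/12, 0.25, 13/12, 23/12, 2.75, 43/12.
r(-7/12) = -323/144, r(0.25) = -1.6875, r(13/12) = 37/144, r(23/12) = 517/144, r(2.75) = 8.3125, r(43/12) = 2077/144.
Sum = Δx · [r(-7/12) + r(0.25) + r(13/12) + ...].
Sum ≈ 18.877.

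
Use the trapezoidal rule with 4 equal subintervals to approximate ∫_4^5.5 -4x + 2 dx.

Δx = (5.5 − 4)/4 = 0.375.
f(4) = -14, f(4.375) = -15.5, f(4.75) = -17, f(5.125) = -18.5, f(5.5) = -20.
T_4 = (Δx/2)·[f(x_0) + 2f(x_1) + 2f(x_2) + 2f(x_3) + f(x_4)].
Sum = -25.5.

-25.5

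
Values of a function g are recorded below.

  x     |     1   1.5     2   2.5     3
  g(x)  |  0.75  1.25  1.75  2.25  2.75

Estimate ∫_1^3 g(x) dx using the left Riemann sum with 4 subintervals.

Δx = 0.5.
Sum = 0.5·[0.75 + 1.25 + 1.75 + 2.25] = 3.

3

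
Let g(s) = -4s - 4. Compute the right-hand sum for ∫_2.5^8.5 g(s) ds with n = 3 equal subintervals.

Δs = (8.5 − 2.5)/3 = 2.
Right endpoints: 4.5, 6.5, 8.5.
g(4.5) = -22, g(6.5) = -30, g(8.5) = -38.
Sum = Δs · [g(4.5) + g(6.5) + g(8.5)].
Sum = -180.

-180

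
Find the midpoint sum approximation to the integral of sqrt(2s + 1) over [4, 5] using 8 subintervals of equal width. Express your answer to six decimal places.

Δs = (5 − 4)/8 = 0.125.
Midpoints: 4.0625, 4.1875, 4.3125, 4.4375, 4.5625, 4.6875, 4.8125, 4.9375.
f(4.0625) ≈ 3.020761, f(4.1875) ≈ 3.061862, f(4.3125) ≈ 3.102418, f(4.4375) ≈ 3.142451, f(4.5625) ≈ 3.181981, f(4.6875) ≈ 3.221025, f(4.8125) ≈ 3.259601, f(4.9375) ≈ 3.297726.
Sum = Δs · [f(4.0625) + f(4.1875) + f(4.3125) + ...].
Sum ≈ 3.160978.

3.160978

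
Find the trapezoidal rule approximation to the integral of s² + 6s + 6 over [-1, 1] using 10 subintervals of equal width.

12.68

Δs = (1 − (-1))/10 = 0.2.
f(-1) = 1, f(-0.8) = 1.84, f(-0.6) = 2.76, f(-0.4) = 3.76, f(-0.2) = 4.84, f(0) = 6, f(0.2) = 7.24, f(0.4) = 8.56, f(0.6) = 9.96, f(0.8) = 11.44, f(1) = 13.
T_10 = (Δs/2)·[f(s_0) + 2f(s_1) + ... + 2f(s_{9}) + f(s_10)].
Sum = 12.68.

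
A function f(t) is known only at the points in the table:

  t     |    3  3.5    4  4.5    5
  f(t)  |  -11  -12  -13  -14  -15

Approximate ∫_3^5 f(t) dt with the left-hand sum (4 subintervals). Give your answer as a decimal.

-25

Δt = 0.5.
Sum = 0.5·[(-11) + (-12) + (-13) + (-14)] = -25.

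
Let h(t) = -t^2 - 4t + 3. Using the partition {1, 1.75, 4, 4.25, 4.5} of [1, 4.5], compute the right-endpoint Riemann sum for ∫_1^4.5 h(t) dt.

Subinterval widths: 0.75, 2.25, 0.25, 0.25.
Right endpoints: 1.75, 4, 4.25, 4.5.
h(1.75) = -7.0625, h(4) = -29, h(4.25) = -32.0625, h(4.5) = -35.25.
Sum = Σ Δt_i · h(t_i).
Sum = -87.375.

-87.375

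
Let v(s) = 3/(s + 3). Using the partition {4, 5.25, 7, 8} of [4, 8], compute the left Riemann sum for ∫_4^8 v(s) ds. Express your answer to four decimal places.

1.4721

Subinterval widths: 1.25, 1.75, 1.
Left endpoints: 4, 5.25, 7.
v(4) = 3/7, v(5.25) = 4/11, v(7) = 0.3.
Sum = Σ Δs_i · v(s_i).
Sum ≈ 1.4721.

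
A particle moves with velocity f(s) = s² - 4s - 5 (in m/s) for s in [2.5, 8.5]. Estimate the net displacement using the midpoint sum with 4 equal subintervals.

Δs = (8.5 − 2.5)/4 = 1.5.
Midpoints: 3.25, 4.75, 6.25, 7.75.
f(3.25) = -7.4375, f(4.75) = -1.4375, f(6.25) = 9.0625, f(7.75) = 24.0625.
Sum = Δs · [f(3.25) + f(4.75) + f(6.25) + f(7.75)].
Sum = 36.375.

36.375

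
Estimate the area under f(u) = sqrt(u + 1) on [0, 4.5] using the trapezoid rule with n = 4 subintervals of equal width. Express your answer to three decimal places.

7.903

Δu = (4.5 − 0)/4 = 1.125.
f(0) ≈ 1.000, f(1.125) ≈ 1.458, f(2.25) ≈ 1.803, f(3.375) ≈ 2.092, f(4.5) ≈ 2.345.
T_4 = (Δu/2)·[f(u_0) + 2f(u_1) + 2f(u_2) + 2f(u_3) + f(u_4)].
Sum ≈ 7.903.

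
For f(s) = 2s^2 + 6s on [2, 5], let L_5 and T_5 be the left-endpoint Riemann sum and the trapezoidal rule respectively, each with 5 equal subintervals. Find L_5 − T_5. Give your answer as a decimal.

-18

L_5 = 123.36.
T_5 = 141.36.
L_5 − T_5 = -18.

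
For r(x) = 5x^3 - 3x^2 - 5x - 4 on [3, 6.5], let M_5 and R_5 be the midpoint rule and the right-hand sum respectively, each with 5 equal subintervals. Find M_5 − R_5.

-421.5684375

M_5 = 1775.5740625.
R_5 = 2197.1425.
M_5 − R_5 = -421.5684375.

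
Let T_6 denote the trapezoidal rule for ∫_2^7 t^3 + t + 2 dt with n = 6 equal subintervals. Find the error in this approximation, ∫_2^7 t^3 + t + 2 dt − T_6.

-7.8125

Exact integral: ∫_2^7 f(t) dt = 628.75.
T_6 = 636.5625.
Error = 628.75 − 636.5625 = -7.8125.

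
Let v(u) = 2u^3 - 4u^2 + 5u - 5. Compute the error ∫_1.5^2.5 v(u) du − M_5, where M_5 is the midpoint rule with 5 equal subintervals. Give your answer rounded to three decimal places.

0.027

Exact integral: ∫_1.5^2.5 v(u) du ≈ 5.66667.
M_5 = 5.64.
Error ≈ 5.66667 − 5.64 ≈ 0.027.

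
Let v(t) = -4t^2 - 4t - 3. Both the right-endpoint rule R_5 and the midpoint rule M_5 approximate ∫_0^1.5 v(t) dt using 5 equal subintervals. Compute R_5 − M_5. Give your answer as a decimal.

R_5 = -15.84.
M_5 = -13.455.
R_5 − M_5 = -2.385.

-2.385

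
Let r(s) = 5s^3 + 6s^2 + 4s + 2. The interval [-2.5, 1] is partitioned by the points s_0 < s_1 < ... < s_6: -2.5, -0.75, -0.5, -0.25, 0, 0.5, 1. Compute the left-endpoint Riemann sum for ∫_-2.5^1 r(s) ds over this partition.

-80.421875

Subinterval widths: 1.75, 0.25, 0.25, 0.25, 0.5, 0.5.
Left endpoints: -2.5, -0.75, -0.5, -0.25, 0, 0.5.
r(-2.5) = -48.625, r(-0.75) = 0.265625, r(-0.5) = 0.875, r(-0.25) = 1.296875, r(0) = 2, r(0.5) = 6.125.
Sum = Σ Δs_i · r(s_i).
Sum = -80.421875.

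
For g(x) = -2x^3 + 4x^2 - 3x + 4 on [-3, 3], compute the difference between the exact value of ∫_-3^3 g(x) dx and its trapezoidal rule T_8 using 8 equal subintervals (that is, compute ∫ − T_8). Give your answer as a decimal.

-2.25

Exact integral: ∫_-3^3 g(x) dx = 96.
T_8 = 98.25.
Error = 96 − 98.25 = -2.25.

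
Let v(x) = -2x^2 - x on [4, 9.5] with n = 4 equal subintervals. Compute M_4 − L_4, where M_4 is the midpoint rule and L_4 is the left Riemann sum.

-100.67578125

M_4 = -564.30859375.
L_4 = -463.6328125.
M_4 − L_4 = -100.67578125.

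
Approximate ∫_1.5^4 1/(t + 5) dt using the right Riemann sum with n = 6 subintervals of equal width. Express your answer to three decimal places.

Δt = (4 − 1.5)/6 = 5/12.
Right endpoints: 23/12, 7/3, 2.75, 19/6, 43/12, 4.
f(23/12) = 12/83, f(7/3) = 3/22, f(2.75) = 4/31, f(19/6) = 6/49, f(43/12) = 12/103, f(4) = 1/9.
Sum = Δt · [f(23/12) + f(7/3) + f(2.75) + ...].
Sum ≈ 0.317.

0.317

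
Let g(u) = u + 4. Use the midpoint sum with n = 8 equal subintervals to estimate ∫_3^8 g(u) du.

Δu = (8 − 3)/8 = 0.625.
Midpoints: 3.3125, 3.9375, 4.5625, 5.1875, 5.8125, 6.4375, 7.0625, 7.6875.
g(3.3125) = 7.3125, g(3.9375) = 7.9375, g(4.5625) = 8.5625, g(5.1875) = 9.1875, g(5.8125) = 9.8125, g(6.4375) = 10.4375, g(7.0625) = 11.0625, g(7.6875) = 11.6875.
Sum = Δu · [g(3.3125) + g(3.9375) + g(4.5625) + ...].
Sum = 47.5.

47.5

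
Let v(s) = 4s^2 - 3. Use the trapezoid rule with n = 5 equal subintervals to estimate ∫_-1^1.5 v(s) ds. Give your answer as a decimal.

Δs = (1.5 − (-1))/5 = 0.5.
v(-1) = 1, v(-0.5) = -2, v(0) = -3, v(0.5) = -2, v(1) = 1, v(1.5) = 6.
T_5 = (Δs/2)·[v(s_0) + 2v(s_1) + ... + 2v(s_{4}) + v(s_5)].
Sum = -1.25.

-1.25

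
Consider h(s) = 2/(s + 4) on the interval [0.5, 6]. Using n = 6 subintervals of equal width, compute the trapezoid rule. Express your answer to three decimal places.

Δs = (6 − 0.5)/6 = 11/12.
h(0.5) = 4/9, h(17/12) = 24/65, h(7/3) = 6/19, h(3.25) = 8/29, h(25/6) = 12/49, h(61/12) = 24/109, h(6) = 0.2.
T_6 = (Δs/2)·[h(s_0) + 2h(s_1) + ... + 2h(s_{5}) + h(s_6)].
Sum ≈ 1.603.

1.603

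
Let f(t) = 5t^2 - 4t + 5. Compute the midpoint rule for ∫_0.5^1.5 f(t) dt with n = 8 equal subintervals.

Δt = (1.5 − 0.5)/8 = 0.125.
Midpoints: 0.5625, 0.6875, 0.8125, 0.9375, 1.0625, 1.1875, 1.3125, 1.4375.
f(0.5625) = 4.33203125, f(0.6875) = 4.61328125, f(0.8125) = 5.05078125, f(0.9375) = 5.64453125, f(1.0625) = 6.39453125, f(1.1875) = 7.30078125, f(1.3125) = 8.36328125, f(1.4375) = 9.58203125.
Sum = Δt · [f(0.5625) + f(0.6875) + f(0.8125) + ...].
Sum = 6.41015625.

6.41015625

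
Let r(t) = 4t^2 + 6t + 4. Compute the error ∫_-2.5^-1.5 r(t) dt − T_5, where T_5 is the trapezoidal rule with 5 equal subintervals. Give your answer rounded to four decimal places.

-0.0267

Exact integral: ∫_-2.5^-1.5 r(t) dt ≈ 8.333333.
T_5 = 8.36.
Error ≈ 8.333333 − 8.36 ≈ -0.0267.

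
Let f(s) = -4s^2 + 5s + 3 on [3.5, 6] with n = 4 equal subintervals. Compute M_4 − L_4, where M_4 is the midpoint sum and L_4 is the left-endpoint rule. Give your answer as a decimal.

M_4 = -163.6328125.
L_4 = -138.828125.
M_4 − L_4 = -24.8046875.

-24.8046875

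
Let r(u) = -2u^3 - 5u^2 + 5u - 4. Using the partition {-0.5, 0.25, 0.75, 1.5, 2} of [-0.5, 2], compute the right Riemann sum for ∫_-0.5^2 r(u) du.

Subinterval widths: 0.75, 0.5, 0.75, 0.5.
Right endpoints: 0.25, 0.75, 1.5, 2.
r(0.25) = -3.09375, r(0.75) = -3.90625, r(1.5) = -14.5, r(2) = -30.
Sum = Σ Δu_i · r(u_i).
Sum = -30.1484375.

-30.1484375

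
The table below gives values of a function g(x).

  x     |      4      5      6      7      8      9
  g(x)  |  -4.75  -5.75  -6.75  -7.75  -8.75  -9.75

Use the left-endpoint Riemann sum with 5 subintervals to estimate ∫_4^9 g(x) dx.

-33.75

Δx = 1.
Sum = 1·[(-4.75) + (-5.75) + (-6.75) + (-7.75) + (-8.75)] = -33.75.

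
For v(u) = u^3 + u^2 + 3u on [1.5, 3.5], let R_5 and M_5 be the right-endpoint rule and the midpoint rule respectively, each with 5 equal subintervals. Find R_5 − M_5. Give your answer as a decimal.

R_5 = 75.97.
M_5 = 64.19.
R_5 − M_5 = 11.78.

11.78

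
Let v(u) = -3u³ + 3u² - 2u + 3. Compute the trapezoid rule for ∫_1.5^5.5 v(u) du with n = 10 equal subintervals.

Δu = (5.5 − 1.5)/10 = 0.4.
v(1.5) = -3.375, v(1.9) = -10.547, v(2.3) = -22.231, v(2.7) = -39.579, v(3.1) = -63.743, v(3.5) = -95.875, v(3.9) = -137.127, v(4.3) = -188.651, v(4.7) = -251.599, v(5.1) = -327.123, v(5.5) = -416.375.
T_10 = (Δu/2)·[v(u_0) + 2v(u_1) + ... + 2v(u_{9}) + v(u_10)].
Sum = -538.54.

-538.54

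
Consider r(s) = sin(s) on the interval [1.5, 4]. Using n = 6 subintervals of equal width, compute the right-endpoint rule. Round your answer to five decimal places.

Δs = (4 − 1.5)/6 = 5/12.
Right endpoints: 23/12, 7/3, 2.75, 19/6, 43/12, 4.
r(23/12) ≈ 0.94078, r(7/3) ≈ 0.72309, r(2.75) ≈ 0.38166, r(19/6) ≈ -0.02507, r(43/12) ≈ -0.42751, r(4) ≈ -0.75680.
Sum = Δs · [r(23/12) + r(7/3) + r(2.75) + ...].
Sum ≈ 0.34839.

0.34839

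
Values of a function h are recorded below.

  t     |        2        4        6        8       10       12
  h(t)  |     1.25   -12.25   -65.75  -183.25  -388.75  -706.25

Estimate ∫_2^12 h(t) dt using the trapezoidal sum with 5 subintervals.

Δt = 2.
T_5 = (2/2)·[1.25 + 2·(-12.25) + 2·(-65.75) + 2·(-183.25) + 2·(-388.75) + (-706.25)] = -2005.

-2005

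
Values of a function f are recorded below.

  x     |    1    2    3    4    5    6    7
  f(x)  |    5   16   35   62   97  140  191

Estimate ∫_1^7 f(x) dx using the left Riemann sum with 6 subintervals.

355

Δx = 1.
Sum = 1·[5 + 16 + 35 + 62 + 97 + 140] = 355.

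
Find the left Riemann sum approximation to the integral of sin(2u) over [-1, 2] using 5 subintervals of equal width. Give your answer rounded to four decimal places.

Δu = (2 − (-1))/5 = 0.6.
Left endpoints: -1, -0.4, 0.2, 0.8, 1.4.
f(-1) ≈ -0.9093, f(-0.4) ≈ -0.7174, f(0.2) ≈ 0.3894, f(0.8) ≈ 0.9996, f(1.4) ≈ 0.3350.
Sum = Δu · [f(-1) + f(-0.4) + f(0.2) + f(0.8) + f(1.4)].
Sum ≈ 0.0584.

0.0584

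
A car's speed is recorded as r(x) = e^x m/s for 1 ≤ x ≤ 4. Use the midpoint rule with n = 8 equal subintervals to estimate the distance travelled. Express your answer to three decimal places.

Δx = (4 − 1)/8 = 0.375.
Midpoints: 1.1875, 1.5625, 1.9375, 2.3125, 2.6875, 3.0625, 3.4375, 3.8125.
r(1.1875) ≈ 3.279, r(1.5625) ≈ 4.771, r(1.9375) ≈ 6.941, r(2.3125) ≈ 10.100, r(2.6875) ≈ 14.695, r(3.0625) ≈ 21.381, r(3.4375) ≈ 31.109, r(3.8125) ≈ 45.263.
Sum = Δx · [r(1.1875) + r(1.5625) + r(1.9375) + ...].
Sum ≈ 51.577.

51.577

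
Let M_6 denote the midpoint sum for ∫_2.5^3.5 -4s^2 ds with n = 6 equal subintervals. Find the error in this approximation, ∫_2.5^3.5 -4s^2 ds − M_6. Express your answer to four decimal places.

-0.0093

Exact integral: ∫_2.5^3.5 f(s) ds ≈ -36.333333.
M_6 ≈ -36.324074.
Error ≈ -36.333333 − (-36.324074) ≈ -0.0093.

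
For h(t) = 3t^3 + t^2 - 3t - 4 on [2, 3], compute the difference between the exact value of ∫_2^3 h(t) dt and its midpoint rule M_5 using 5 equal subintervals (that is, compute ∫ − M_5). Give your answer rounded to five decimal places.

Exact integral: ∫_2^3 h(t) dt ≈ 43.5833333.
M_5 = 43.505.
Error ≈ 43.5833333 − 43.505 ≈ 0.07833.

0.07833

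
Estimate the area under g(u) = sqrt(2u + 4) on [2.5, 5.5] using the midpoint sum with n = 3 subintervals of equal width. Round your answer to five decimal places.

Δu = (5.5 − 2.5)/3 = 1.
Midpoints: 3, 4, 5.
g(3) ≈ 3.16228, g(4) ≈ 3.46410, g(5) ≈ 3.74166.
Sum = Δu · [g(3) + g(4) + g(5)].
Sum ≈ 10.36804.

10.36804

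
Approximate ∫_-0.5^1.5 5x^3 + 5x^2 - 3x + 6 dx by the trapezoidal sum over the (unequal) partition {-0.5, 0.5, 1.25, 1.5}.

23.2578125

Subinterval widths: 1, 0.75, 0.25.
f(-0.5) = 8.125, f(0.5) = 6.375, f(1.25) = 19.828125, f(1.5) = 29.625.
On each subinterval the trapezoid contributes (Δx_i/2)·[f(x_{i-1}) + f(x_i)].
Sum = 23.2578125.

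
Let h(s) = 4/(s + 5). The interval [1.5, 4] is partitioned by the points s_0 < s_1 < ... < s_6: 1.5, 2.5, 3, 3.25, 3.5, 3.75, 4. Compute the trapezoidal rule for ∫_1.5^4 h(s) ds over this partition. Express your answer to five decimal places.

1.30389

Subinterval widths: 1, 0.5, 0.25, 0.25, 0.25, 0.25.
h(1.5) = 8/13, h(2.5) = 8/15, h(3) = 0.5, h(3.25) = 16/33, h(3.5) = 8/17, h(3.75) = 16/35, h(4) = 4/9.
On each subinterval the trapezoid contributes (Δs_i/2)·[h(s_{i-1}) + h(s_i)].
Sum ≈ 1.30389.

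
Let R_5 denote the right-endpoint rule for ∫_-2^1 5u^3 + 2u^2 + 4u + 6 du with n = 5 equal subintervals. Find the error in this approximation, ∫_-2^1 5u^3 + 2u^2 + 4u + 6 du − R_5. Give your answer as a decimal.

-14.31

Exact integral: ∫_-2^1 f(u) du = -0.75.
R_5 = 13.56.
Error = -0.75 − 13.56 = -14.31.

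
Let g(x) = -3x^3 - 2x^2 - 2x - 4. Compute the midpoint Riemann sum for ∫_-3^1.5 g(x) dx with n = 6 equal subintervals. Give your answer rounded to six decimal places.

Δx = (1.5 − (-3))/6 = 0.75.
Midpoints: -2.625, -1.875, -1.125, -0.375, 0.375, 1.125.
g(-2.625) = 21367/512, g(-1.875) = 6397/512, g(-1.125) = -5/512, g(-0.375) = -1727/512, g(0.375) = -2657/512, g(1.125) = -6683/512.
Sum = Δx · [g(-2.625) + g(-1.875) + g(-1.125) + ...].
Sum ≈ 24.451172.

24.451172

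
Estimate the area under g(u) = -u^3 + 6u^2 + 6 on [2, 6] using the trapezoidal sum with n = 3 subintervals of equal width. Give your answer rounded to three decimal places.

112.889

Δu = (6 − 2)/3 = 4/3.
g(2) = 22, g(10/3) = 962/27, g(14/3) = 946/27, g(6) = 6.
T_3 = (Δu/2)·[g(u_0) + 2g(u_1) + 2g(u_2) + g(u_3)].
Sum ≈ 112.889.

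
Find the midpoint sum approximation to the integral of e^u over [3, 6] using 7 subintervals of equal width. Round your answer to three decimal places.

Δu = (6 − 3)/7 = 3/7.
Midpoints: 45/14, 51/14, 57/14, 4.5, 69/14, 75/14, 81/14.
f(45/14) ≈ 24.886, f(51/14) ≈ 38.201, f(57/14) ≈ 58.641, f(4.5) ≈ 90.017, f(69/14) ≈ 138.182, f(75/14) ≈ 212.118, f(81/14) ≈ 325.615.
Sum = Δu · [f(45/14) + f(51/14) + f(57/14) + ...].
Sum ≈ 380.425.

380.425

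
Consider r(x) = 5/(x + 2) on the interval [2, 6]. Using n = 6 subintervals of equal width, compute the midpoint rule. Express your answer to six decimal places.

3.461422

Δx = (6 − 2)/6 = 2/3.
Midpoints: 7/3, 3, 11/3, 13/3, 5, 17/3.
r(7/3) = 15/13, r(3) = 1, r(11/3) = 15/17, r(13/3) = 15/19, r(5) = 5/7, r(17/3) = 15/23.
Sum = Δx · [r(7/3) + r(3) + r(11/3) + ...].
Sum ≈ 3.461422.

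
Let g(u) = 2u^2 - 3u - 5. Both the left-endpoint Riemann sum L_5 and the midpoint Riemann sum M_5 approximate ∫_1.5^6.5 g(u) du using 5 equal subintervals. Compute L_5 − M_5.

L_5 = 65.
M_5 = 95.
L_5 − M_5 = -30.

-30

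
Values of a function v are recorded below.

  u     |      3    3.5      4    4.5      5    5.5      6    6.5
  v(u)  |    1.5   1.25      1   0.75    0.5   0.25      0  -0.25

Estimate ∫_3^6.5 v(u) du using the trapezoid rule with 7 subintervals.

2.1875

Δu = 0.5.
T_7 = (0.5/2)·[1.5 + 2·1.25 + 2·1 + 2·0.75 + 2·0.5 + 2·0.25 + 2·0 + (-0.25)] = 2.1875.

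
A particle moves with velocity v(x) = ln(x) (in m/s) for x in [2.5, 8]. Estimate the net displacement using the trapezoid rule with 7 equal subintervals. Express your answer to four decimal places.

Δx = (8 − 2.5)/7 = 11/14.
v(2.5) ≈ 0.9163, v(23/7) ≈ 1.1896, v(57/14) ≈ 1.4040, v(34/7) ≈ 1.5805, v(79/14) ≈ 1.7304, v(45/7) ≈ 1.8608, v(101/14) ≈ 1.9761, v(8) ≈ 2.0794.
T_7 = (Δx/2)·[v(x_0) + 2v(x_1) + ... + 2v(x_{6}) + v(x_7)].
Sum ≈ 8.8307.

8.8307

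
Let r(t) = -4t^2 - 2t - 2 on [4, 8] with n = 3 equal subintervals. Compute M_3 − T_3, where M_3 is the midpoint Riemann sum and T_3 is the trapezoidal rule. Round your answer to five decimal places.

M_3 ≈ -650.9629630.
T_3 ≈ -658.0740741.
M_3 − T_3 ≈ 7.11111.

7.11111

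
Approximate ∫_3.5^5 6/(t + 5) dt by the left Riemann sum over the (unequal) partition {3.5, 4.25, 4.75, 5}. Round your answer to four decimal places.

1.0076

Subinterval widths: 0.75, 0.5, 0.25.
Left endpoints: 3.5, 4.25, 4.75.
f(3.5) = 12/17, f(4.25) = 24/37, f(4.75) = 8/13.
Sum = Σ Δt_i · f(t_i).
Sum ≈ 1.0076.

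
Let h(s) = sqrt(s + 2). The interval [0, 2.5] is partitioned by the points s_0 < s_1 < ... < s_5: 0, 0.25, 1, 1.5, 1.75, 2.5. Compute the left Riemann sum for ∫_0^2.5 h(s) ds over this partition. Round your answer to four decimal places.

Subinterval widths: 0.25, 0.75, 0.5, 0.25, 0.75.
Left endpoints: 0, 0.25, 1, 1.5, 1.75.
h(0) ≈ 1.4142, h(0.25) ≈ 1.5000, h(1) ≈ 1.7321, h(1.5) ≈ 1.8708, h(1.75) ≈ 1.9365.
Sum = Σ Δs_i · h(s_i).
Sum ≈ 4.2647.

4.2647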